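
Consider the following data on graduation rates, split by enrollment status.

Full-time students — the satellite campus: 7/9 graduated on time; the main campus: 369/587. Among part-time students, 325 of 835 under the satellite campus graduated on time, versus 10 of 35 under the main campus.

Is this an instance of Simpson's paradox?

Full-time: the satellite campus 7/9 = 77.8%, the main campus 369/587 = 62.9% → the satellite campus
Part-time: the satellite campus 325/835 = 38.9%, the main campus 10/35 = 28.6% → the satellite campus
Overall: the satellite campus 332/844 = 39.3%, the main campus 379/622 = 60.9% → the main campus
The satellite campus wins each enrollment group but the main campus wins overall — the comparison reverses. The satellite campus's students skew toward part-time, which has a lower base rate.

Yes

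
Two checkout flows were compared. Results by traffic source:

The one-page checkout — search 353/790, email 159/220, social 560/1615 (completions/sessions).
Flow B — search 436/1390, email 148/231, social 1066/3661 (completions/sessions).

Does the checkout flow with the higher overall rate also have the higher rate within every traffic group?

Yes

Search: the one-page checkout 353/790 = 44.7%, Flow B 436/1390 = 31.4% → the one-page checkout
Email: the one-page checkout 159/220 = 72.3%, Flow B 148/231 = 64.1% → the one-page checkout
Social: the one-page checkout 560/1615 = 34.7%, Flow B 1066/3661 = 29.1% → the one-page checkout
Overall: the one-page checkout 1072/2625 = 40.8%, Flow B 1650/5282 = 31.2% → the one-page checkout
The one-page checkout wins overall and in every traffic group — no reversal.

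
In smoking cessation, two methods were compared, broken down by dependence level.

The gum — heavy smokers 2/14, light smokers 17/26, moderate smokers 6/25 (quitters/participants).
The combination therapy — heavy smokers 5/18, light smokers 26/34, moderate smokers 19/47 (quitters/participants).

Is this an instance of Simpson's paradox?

Heavy smokers: the gum 2/14 = 14.3%, the combination therapy 5/18 = 27.8% → the combination therapy
Light smokers: the gum 17/26 = 65.4%, the combination therapy 26/34 = 76.5% → the combination therapy
Moderate smokers: the gum 6/25 = 24.0%, the combination therapy 19/47 = 40.4% → the combination therapy
Overall: the gum 25/65 = 38.5%, the combination therapy 50/99 = 50.5% → the combination therapy
The combination therapy wins overall and in every dependence group — no reversal.

No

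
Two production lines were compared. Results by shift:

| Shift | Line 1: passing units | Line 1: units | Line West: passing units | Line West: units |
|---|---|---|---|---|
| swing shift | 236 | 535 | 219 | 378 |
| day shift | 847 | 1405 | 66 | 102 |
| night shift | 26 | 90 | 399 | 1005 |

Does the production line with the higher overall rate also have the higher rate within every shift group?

No

Swing shift: Line 1 236/535 = 44.1%, Line West 219/378 = 57.9% → Line West
Day shift: Line 1 847/1405 = 60.3%, Line West 66/102 = 64.7% → Line West
Night shift: Line 1 26/90 = 28.9%, Line West 399/1005 = 39.7% → Line West
Overall: Line 1 1109/2030 = 54.6%, Line West 684/1485 = 46.1% → Line 1
Line West wins each shift group but Line 1 wins overall — the comparison reverses. Line West's units skew toward night shift, which has a lower base rate.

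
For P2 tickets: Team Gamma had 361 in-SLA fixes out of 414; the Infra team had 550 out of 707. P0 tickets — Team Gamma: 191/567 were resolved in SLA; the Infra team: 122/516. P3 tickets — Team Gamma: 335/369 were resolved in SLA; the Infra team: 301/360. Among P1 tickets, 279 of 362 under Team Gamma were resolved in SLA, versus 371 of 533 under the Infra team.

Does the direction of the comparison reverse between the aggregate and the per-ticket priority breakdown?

P2: Team Gamma 361/414 = 87.2%, the Infra team 550/707 = 77.8% → Team Gamma
P0: Team Gamma 191/567 = 33.7%, the Infra team 122/516 = 23.6% → Team Gamma
P3: Team Gamma 335/369 = 90.8%, the Infra team 301/360 = 83.6% → Team Gamma
P1: Team Gamma 279/362 = 77.1%, the Infra team 371/533 = 69.6% → Team Gamma
Overall: Team Gamma 1166/1712 = 68.1%, the Infra team 1344/2116 = 63.5% → Team Gamma
Team Gamma wins overall and in every ticket group — no reversal.

No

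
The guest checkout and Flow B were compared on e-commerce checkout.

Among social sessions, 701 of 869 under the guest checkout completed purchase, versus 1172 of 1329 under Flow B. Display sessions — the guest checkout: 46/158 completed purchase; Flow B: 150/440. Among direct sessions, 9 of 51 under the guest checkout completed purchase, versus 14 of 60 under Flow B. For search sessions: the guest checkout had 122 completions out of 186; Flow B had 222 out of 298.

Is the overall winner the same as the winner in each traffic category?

Social: the guest checkout 701/869 = 80.7%, Flow B 1172/1329 = 88.2% → Flow B
Display: the guest checkout 46/158 = 29.1%, Flow B 150/440 = 34.1% → Flow B
Direct: the guest checkout 9/51 = 17.6%, Flow B 14/60 = 23.3% → Flow B
Search: the guest checkout 122/186 = 65.6%, Flow B 222/298 = 74.5% → Flow B
Overall: the guest checkout 878/1264 = 69.5%, Flow B 1558/2127 = 73.2% → Flow B
Flow B wins overall and in every traffic group — no reversal.

Yes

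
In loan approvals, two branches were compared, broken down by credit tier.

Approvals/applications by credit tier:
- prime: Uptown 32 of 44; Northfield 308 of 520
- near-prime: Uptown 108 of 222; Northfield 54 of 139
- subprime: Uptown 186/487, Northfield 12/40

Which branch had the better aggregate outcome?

Prime: Uptown 32/44 = 72.7%, Northfield 308/520 = 59.2% → Uptown
Near-prime: Uptown 108/222 = 48.6%, Northfield 54/139 = 38.8% → Uptown
Subprime: Uptown 186/487 = 38.2%, Northfield 12/40 = 30.0% → Uptown
Overall: Uptown 326/753 = 43.3%, Northfield 374/699 = 53.5% → Northfield
(Uptown wins every credit group but Northfield wins overall — Uptown's applications skew toward the low-rate subprime group.)

Northfield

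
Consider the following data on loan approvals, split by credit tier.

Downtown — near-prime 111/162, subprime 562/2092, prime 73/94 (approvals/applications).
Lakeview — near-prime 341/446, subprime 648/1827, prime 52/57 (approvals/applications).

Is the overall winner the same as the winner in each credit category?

Near-prime: Downtown 111/162 = 68.5%, Lakeview 341/446 = 76.5% → Lakeview
Subprime: Downtown 562/2092 = 26.9%, Lakeview 648/1827 = 35.5% → Lakeview
Prime: Downtown 73/94 = 77.7%, Lakeview 52/57 = 91.2% → Lakeview
Overall: Downtown 746/2348 = 31.8%, Lakeview 1041/2330 = 44.7% → Lakeview
Lakeview wins overall and in every credit group — no reversal.

Yes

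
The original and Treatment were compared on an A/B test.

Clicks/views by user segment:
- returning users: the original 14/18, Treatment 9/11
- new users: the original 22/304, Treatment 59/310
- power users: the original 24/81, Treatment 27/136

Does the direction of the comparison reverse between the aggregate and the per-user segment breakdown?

No

Returning users: the original 14/18 = 77.8%, Treatment 9/11 = 81.8% → Treatment
New users: the original 22/304 = 7.2%, Treatment 59/310 = 19.0% → Treatment
Power users: the original 24/81 = 29.6%, Treatment 27/136 = 19.9% → the original
Overall: the original 60/403 = 14.9%, Treatment 95/457 = 20.8% → Treatment
Neither sweeps: the original wins 1 of 3 groups, Treatment wins 2. Treatment wins overall but not every group — no Simpson reversal.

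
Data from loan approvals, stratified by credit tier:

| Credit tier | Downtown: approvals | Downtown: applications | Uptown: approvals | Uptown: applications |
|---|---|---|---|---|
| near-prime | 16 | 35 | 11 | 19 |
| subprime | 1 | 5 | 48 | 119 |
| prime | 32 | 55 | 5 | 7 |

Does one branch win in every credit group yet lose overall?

Yes

Near-prime: Downtown 16/35 = 45.7%, Uptown 11/19 = 57.9% → Uptown
Subprime: Downtown 1/5 = 20.0%, Uptown 48/119 = 40.3% → Uptown
Prime: Downtown 32/55 = 58.2%, Uptown 5/7 = 71.4% → Uptown
Overall: Downtown 49/95 = 51.6%, Uptown 64/145 = 44.1% → Downtown
Uptown wins each credit group but Downtown wins overall — the comparison reverses. Uptown's applications skew toward subprime, which has a lower base rate.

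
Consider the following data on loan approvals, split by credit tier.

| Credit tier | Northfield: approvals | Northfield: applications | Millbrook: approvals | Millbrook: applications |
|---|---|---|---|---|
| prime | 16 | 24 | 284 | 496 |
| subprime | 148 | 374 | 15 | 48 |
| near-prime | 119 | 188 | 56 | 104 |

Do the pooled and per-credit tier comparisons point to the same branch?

Prime: Northfield 16/24 = 66.7%, Millbrook 284/496 = 57.3% → Northfield
Subprime: Northfield 148/374 = 39.6%, Millbrook 15/48 = 31.2% → Northfield
Near-prime: Northfield 119/188 = 63.3%, Millbrook 56/104 = 53.8% → Northfield
Overall: Northfield 283/586 = 48.3%, Millbrook 355/648 = 54.8% → Millbrook
Northfield wins each credit group but Millbrook wins overall — the comparison reverses. Northfield's applications skew toward subprime, which has a lower base rate.

No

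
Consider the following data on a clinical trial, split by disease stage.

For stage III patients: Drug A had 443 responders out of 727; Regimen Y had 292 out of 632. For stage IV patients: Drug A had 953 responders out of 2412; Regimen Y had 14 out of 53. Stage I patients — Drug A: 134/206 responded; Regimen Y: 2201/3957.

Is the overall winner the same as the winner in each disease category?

No

Stage III: Drug A 443/727 = 60.9%, Regimen Y 292/632 = 46.2% → Drug A
Stage IV: Drug A 953/2412 = 39.5%, Regimen Y 14/53 = 26.4% → Drug A
Stage I: Drug A 134/206 = 65.0%, Regimen Y 2201/3957 = 55.6% → Drug A
Overall: Drug A 1530/3345 = 45.7%, Regimen Y 2507/4642 = 54.0% → Regimen Y
Drug A wins each disease group but Regimen Y wins overall — the comparison reverses. Drug A's patients skew toward stage IV, which has a lower base rate.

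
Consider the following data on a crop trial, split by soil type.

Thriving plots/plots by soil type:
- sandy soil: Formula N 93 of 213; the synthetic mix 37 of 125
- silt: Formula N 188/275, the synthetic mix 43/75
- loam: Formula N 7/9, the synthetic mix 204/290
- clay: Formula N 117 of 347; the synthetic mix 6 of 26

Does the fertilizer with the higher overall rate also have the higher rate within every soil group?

No

Sandy soil: Formula N 93/213 = 43.7%, the synthetic mix 37/125 = 29.6% → Formula N
Silt: Formula N 188/275 = 68.4%, the synthetic mix 43/75 = 57.3% → Formula N
Loam: Formula N 7/9 = 77.8%, the synthetic mix 204/290 = 70.3% → Formula N
Clay: Formula N 117/347 = 33.7%, the synthetic mix 6/26 = 23.1% → Formula N
Overall: Formula N 405/844 = 48.0%, the synthetic mix 290/516 = 56.2% → the synthetic mix
Formula N wins each soil group but the synthetic mix wins overall — the comparison reverses. Formula N's plots skew toward clay, which has a lower base rate.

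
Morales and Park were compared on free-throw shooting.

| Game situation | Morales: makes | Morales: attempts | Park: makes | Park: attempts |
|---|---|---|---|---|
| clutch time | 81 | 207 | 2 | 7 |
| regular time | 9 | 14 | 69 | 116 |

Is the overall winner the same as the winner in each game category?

No

Clutch time: Morales 81/207 = 39.1%, Park 2/7 = 28.6% → Morales
Regular time: Morales 9/14 = 64.3%, Park 69/116 = 59.5% → Morales
Overall: Morales 90/221 = 40.7%, Park 71/123 = 57.7% → Park
Morales wins each game group but Park wins overall — the comparison reverses. Morales's attempts skew toward clutch time, which has a lower base rate.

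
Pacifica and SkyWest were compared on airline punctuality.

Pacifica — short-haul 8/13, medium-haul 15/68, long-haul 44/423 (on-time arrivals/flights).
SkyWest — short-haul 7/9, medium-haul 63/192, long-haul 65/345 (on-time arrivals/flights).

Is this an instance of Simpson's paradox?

Short-haul: Pacifica 8/13 = 61.5%, SkyWest 7/9 = 77.8% → SkyWest
Medium-haul: Pacifica 15/68 = 22.1%, SkyWest 63/192 = 32.8% → SkyWest
Long-haul: Pacifica 44/423 = 10.4%, SkyWest 65/345 = 18.8% → SkyWest
Overall: Pacifica 67/504 = 13.3%, SkyWest 135/546 = 24.7% → SkyWest
SkyWest wins overall and in every route group — no reversal.

No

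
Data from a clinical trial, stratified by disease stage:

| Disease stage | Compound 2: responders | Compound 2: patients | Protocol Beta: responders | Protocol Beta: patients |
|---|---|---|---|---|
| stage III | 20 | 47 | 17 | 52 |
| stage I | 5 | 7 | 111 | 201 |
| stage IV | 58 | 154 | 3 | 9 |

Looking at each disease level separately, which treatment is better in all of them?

Compound 2

Stage III: Compound 2 20/47 = 42.6%, Protocol Beta 17/52 = 32.7% → Compound 2
Stage I: Compound 2 5/7 = 71.4%, Protocol Beta 111/201 = 55.2% → Compound 2
Stage IV: Compound 2 58/154 = 37.7%, Protocol Beta 3/9 = 33.3% → Compound 2
Compound 2 has the higher rate in all 3 groups.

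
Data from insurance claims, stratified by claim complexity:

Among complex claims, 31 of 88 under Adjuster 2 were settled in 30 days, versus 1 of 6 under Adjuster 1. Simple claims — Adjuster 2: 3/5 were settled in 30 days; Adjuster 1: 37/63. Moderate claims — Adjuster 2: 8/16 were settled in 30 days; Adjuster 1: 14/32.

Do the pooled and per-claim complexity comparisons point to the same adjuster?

No

Complex: Adjuster 2 31/88 = 35.2%, Adjuster 1 1/6 = 16.7% → Adjuster 2
Simple: Adjuster 2 3/5 = 60.0%, Adjuster 1 37/63 = 58.7% → Adjuster 2
Moderate: Adjuster 2 8/16 = 50.0%, Adjuster 1 14/32 = 43.8% → Adjuster 2
Overall: Adjuster 2 42/109 = 38.5%, Adjuster 1 52/101 = 51.5% → Adjuster 1
Adjuster 2 wins each claim group but Adjuster 1 wins overall — the comparison reverses. Adjuster 2's claims skew toward complex, which has a lower base rate.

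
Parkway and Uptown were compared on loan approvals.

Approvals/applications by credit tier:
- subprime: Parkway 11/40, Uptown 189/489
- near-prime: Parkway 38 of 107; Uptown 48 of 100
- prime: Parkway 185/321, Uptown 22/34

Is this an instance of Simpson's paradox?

Yes

Subprime: Parkway 11/40 = 27.5%, Uptown 189/489 = 38.7% → Uptown
Near-prime: Parkway 38/107 = 35.5%, Uptown 48/100 = 48.0% → Uptown
Prime: Parkway 185/321 = 57.6%, Uptown 22/34 = 64.7% → Uptown
Overall: Parkway 234/468 = 50.0%, Uptown 259/623 = 41.6% → Parkway
Uptown wins each credit group but Parkway wins overall — the comparison reverses. Uptown's applications skew toward subprime, which has a lower base rate.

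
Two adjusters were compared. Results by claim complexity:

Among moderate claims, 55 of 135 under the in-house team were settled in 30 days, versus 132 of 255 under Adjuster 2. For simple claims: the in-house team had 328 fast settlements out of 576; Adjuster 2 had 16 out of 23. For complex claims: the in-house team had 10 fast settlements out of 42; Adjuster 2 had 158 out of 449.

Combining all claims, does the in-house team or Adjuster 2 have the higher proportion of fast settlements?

the in-house team

Moderate: the in-house team 55/135 = 40.7%, Adjuster 2 132/255 = 51.8% → Adjuster 2
Simple: the in-house team 328/576 = 56.9%, Adjuster 2 16/23 = 69.6% → Adjuster 2
Complex: the in-house team 10/42 = 23.8%, Adjuster 2 158/449 = 35.2% → Adjuster 2
Overall: the in-house team 393/753 = 52.2%, Adjuster 2 306/727 = 42.1% → the in-house team
(Adjuster 2 wins every claim group but the in-house team wins overall — Adjuster 2's claims skew toward the low-rate complex group.)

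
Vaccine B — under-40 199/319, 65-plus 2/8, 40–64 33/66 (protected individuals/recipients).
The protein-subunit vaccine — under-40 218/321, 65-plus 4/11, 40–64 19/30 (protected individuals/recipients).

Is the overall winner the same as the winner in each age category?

Under-40: Vaccine B 199/319 = 62.4%, the protein-subunit vaccine 218/321 = 67.9% → the protein-subunit vaccine
65-plus: Vaccine B 2/8 = 25.0%, the protein-subunit vaccine 4/11 = 36.4% → the protein-subunit vaccine
40–64: Vaccine B 33/66 = 50.0%, the protein-subunit vaccine 19/30 = 63.3% → the protein-subunit vaccine
Overall: Vaccine B 234/393 = 59.5%, the protein-subunit vaccine 241/362 = 66.6% → the protein-subunit vaccine
The protein-subunit vaccine wins overall and in every age group — no reversal.

Yes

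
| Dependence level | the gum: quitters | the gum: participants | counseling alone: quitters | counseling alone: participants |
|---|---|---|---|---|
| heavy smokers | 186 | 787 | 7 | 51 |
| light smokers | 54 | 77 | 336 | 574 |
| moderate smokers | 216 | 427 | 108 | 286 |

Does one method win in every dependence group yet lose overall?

Yes

Heavy smokers: the gum 186/787 = 23.6%, counseling alone 7/51 = 13.7% → the gum
Light smokers: the gum 54/77 = 70.1%, counseling alone 336/574 = 58.5% → the gum
Moderate smokers: the gum 216/427 = 50.6%, counseling alone 108/286 = 37.8% → the gum
Overall: the gum 456/1291 = 35.3%, counseling alone 451/911 = 49.5% → counseling alone
The gum wins each dependence group but counseling alone wins overall — the comparison reverses. The gum's participants skew toward heavy smokers, which has a lower base rate.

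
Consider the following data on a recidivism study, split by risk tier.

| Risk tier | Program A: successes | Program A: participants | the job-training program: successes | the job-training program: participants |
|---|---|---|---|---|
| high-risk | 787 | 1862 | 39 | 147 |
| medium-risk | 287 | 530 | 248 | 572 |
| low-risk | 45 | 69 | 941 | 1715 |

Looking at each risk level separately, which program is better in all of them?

Program A

High-risk: Program A 787/1862 = 42.3%, the job-training program 39/147 = 26.5% → Program A
Medium-risk: Program A 287/530 = 54.2%, the job-training program 248/572 = 43.4% → Program A
Low-risk: Program A 45/69 = 65.2%, the job-training program 941/1715 = 54.9% → Program A
Program A has the higher rate in all 3 groups.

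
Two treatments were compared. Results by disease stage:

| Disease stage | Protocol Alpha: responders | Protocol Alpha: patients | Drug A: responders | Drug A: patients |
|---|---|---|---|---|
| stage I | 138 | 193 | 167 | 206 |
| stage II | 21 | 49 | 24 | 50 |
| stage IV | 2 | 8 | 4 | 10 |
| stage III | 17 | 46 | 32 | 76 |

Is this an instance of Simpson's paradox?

Stage I: Protocol Alpha 138/193 = 71.5%, Drug A 167/206 = 81.1% → Drug A
Stage II: Protocol Alpha 21/49 = 42.9%, Drug A 24/50 = 48.0% → Drug A
Stage IV: Protocol Alpha 2/8 = 25.0%, Drug A 4/10 = 40.0% → Drug A
Stage III: Protocol Alpha 17/46 = 37.0%, Drug A 32/76 = 42.1% → Drug A
Overall: Protocol Alpha 178/296 = 60.1%, Drug A 227/342 = 66.4% → Drug A
Drug A wins overall and in every disease group — no reversal.

No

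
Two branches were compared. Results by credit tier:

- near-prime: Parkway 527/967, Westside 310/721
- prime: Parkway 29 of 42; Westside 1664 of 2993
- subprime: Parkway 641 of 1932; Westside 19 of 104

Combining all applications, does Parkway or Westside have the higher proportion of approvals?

Westside

Near-prime: Parkway 527/967 = 54.5%, Westside 310/721 = 43.0% → Parkway
Prime: Parkway 29/42 = 69.0%, Westside 1664/2993 = 55.6% → Parkway
Subprime: Parkway 641/1932 = 33.2%, Westside 19/104 = 18.3% → Parkway
Overall: Parkway 1197/2941 = 40.7%, Westside 1993/3818 = 52.2% → Westside
(Parkway wins every credit group but Westside wins overall — Parkway's applications skew toward the low-rate subprime group.)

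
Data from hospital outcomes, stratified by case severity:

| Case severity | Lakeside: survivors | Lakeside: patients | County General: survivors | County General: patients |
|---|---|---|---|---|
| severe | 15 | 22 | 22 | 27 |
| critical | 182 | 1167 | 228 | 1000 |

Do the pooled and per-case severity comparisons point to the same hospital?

Severe: Lakeside 15/22 = 68.2%, County General 22/27 = 81.5% → County General
Critical: Lakeside 182/1167 = 15.6%, County General 228/1000 = 22.8% → County General
Overall: Lakeside 197/1189 = 16.6%, County General 250/1027 = 24.3% → County General
County General wins overall and in every case group — no reversal.

Yes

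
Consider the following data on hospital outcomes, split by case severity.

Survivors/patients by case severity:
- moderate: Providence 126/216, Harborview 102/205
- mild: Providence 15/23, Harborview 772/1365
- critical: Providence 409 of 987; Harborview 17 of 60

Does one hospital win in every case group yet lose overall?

Moderate: Providence 126/216 = 58.3%, Harborview 102/205 = 49.8% → Providence
Mild: Providence 15/23 = 65.2%, Harborview 772/1365 = 56.6% → Providence
Critical: Providence 409/987 = 41.4%, Harborview 17/60 = 28.3% → Providence
Overall: Providence 550/1226 = 44.9%, Harborview 891/1630 = 54.7% → Harborview
Providence wins each case group but Harborview wins overall — the comparison reverses. Providence's patients skew toward critical, which has a lower base rate.

Yes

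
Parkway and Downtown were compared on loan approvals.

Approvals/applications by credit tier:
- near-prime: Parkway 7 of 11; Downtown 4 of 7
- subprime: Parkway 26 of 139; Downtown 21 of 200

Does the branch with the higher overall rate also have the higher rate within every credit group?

Near-prime: Parkway 7/11 = 63.6%, Downtown 4/7 = 57.1% → Parkway
Subprime: Parkway 26/139 = 18.7%, Downtown 21/200 = 10.5% → Parkway
Overall: Parkway 33/150 = 22.0%, Downtown 25/207 = 12.1% → Parkway
Parkway wins overall and in every credit group — no reversal.

Yes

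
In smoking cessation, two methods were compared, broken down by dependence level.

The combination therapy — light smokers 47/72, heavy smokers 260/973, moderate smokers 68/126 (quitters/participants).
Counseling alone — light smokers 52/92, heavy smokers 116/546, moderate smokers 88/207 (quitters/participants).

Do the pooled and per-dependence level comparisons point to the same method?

Light smokers: the combination therapy 47/72 = 65.3%, counseling alone 52/92 = 56.5% → the combination therapy
Heavy smokers: the combination therapy 260/973 = 26.7%, counseling alone 116/546 = 21.2% → the combination therapy
Moderate smokers: the combination therapy 68/126 = 54.0%, counseling alone 88/207 = 42.5% → the combination therapy
Overall: the combination therapy 375/1171 = 32.0%, counseling alone 256/845 = 30.3% → the combination therapy
The combination therapy wins overall and in every dependence group — no reversal.

Yes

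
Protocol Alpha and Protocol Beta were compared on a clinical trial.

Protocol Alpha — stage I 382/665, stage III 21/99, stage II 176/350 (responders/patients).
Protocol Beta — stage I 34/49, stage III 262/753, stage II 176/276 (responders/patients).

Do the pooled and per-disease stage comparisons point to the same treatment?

No

Stage I: Protocol Alpha 382/665 = 57.4%, Protocol Beta 34/49 = 69.4% → Protocol Beta
Stage III: Protocol Alpha 21/99 = 21.2%, Protocol Beta 262/753 = 34.8% → Protocol Beta
Stage II: Protocol Alpha 176/350 = 50.3%, Protocol Beta 176/276 = 63.8% → Protocol Beta
Overall: Protocol Alpha 579/1114 = 52.0%, Protocol Beta 472/1078 = 43.8% → Protocol Alpha
Protocol Beta wins each disease group but Protocol Alpha wins overall — the comparison reverses. Protocol Beta's patients skew toward stage III, which has a lower base rate.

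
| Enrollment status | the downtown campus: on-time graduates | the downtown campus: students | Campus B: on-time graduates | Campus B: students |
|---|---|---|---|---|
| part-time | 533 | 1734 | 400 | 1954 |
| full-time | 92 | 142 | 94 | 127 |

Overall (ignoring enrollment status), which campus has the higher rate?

the downtown campus

Part-time: the downtown campus 533/1734 = 30.7%, Campus B 400/1954 = 20.5% → the downtown campus
Full-time: the downtown campus 92/142 = 64.8%, Campus B 94/127 = 74.0% → Campus B
Overall: the downtown campus 625/1876 = 33.3%, Campus B 494/2081 = 23.7% → the downtown campus
(Neither sweeps every enrollment group, but the downtown campus has the higher pooled rate.)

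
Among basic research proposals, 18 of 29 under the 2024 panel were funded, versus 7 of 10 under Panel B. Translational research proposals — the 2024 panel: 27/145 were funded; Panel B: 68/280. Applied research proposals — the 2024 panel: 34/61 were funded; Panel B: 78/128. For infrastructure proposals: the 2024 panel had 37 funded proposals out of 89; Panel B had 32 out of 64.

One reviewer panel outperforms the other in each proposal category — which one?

Panel B

Basic research: the 2024 panel 18/29 = 62.1%, Panel B 7/10 = 70.0% → Panel B
Translational research: the 2024 panel 27/145 = 18.6%, Panel B 68/280 = 24.3% → Panel B
Applied research: the 2024 panel 34/61 = 55.7%, Panel B 78/128 = 60.9% → Panel B
Infrastructure: the 2024 panel 37/89 = 41.6%, Panel B 32/64 = 50.0% → Panel B
Panel B has the higher rate in all 4 groups.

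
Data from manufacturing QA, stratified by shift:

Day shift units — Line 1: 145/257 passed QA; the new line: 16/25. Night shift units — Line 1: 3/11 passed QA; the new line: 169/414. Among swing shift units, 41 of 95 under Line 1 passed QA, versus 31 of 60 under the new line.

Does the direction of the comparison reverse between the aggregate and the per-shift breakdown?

Yes

Day shift: Line 1 145/257 = 56.4%, the new line 16/25 = 64.0% → the new line
Night shift: Line 1 3/11 = 27.3%, the new line 169/414 = 40.8% → the new line
Swing shift: Line 1 41/95 = 43.2%, the new line 31/60 = 51.7% → the new line
Overall: Line 1 189/363 = 52.1%, the new line 216/499 = 43.3% → Line 1
The new line wins each shift group but Line 1 wins overall — the comparison reverses. The new line's units skew toward night shift, which has a lower base rate.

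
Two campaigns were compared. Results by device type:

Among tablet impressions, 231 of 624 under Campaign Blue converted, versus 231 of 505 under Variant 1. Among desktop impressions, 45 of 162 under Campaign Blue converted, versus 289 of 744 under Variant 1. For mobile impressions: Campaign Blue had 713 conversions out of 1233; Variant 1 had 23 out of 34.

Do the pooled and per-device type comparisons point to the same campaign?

Tablet: Campaign Blue 231/624 = 37.0%, Variant 1 231/505 = 45.7% → Variant 1
Desktop: Campaign Blue 45/162 = 27.8%, Variant 1 289/744 = 38.8% → Variant 1
Mobile: Campaign Blue 713/1233 = 57.8%, Variant 1 23/34 = 67.6% → Variant 1
Overall: Campaign Blue 989/2019 = 49.0%, Variant 1 543/1283 = 42.3% → Campaign Blue
Variant 1 wins each device group but Campaign Blue wins overall — the comparison reverses. Variant 1's impressions skew toward desktop, which has a lower base rate.

No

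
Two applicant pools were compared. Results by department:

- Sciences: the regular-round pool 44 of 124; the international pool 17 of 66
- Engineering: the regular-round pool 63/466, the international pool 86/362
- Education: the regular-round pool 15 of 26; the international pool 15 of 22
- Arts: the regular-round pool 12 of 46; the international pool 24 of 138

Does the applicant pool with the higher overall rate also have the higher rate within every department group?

No

Sciences: the regular-round pool 44/124 = 35.5%, the international pool 17/66 = 25.8% → the regular-round pool
Engineering: the regular-round pool 63/466 = 13.5%, the international pool 86/362 = 23.8% → the international pool
Education: the regular-round pool 15/26 = 57.7%, the international pool 15/22 = 68.2% → the international pool
Arts: the regular-round pool 12/46 = 26.1%, the international pool 24/138 = 17.4% → the regular-round pool
Overall: the regular-round pool 134/662 = 20.2%, the international pool 142/588 = 24.1% → the international pool
Neither sweeps: the regular-round pool wins 2 of 4 groups, the international pool wins 2. The international pool wins overall but not every group — no Simpson reversal.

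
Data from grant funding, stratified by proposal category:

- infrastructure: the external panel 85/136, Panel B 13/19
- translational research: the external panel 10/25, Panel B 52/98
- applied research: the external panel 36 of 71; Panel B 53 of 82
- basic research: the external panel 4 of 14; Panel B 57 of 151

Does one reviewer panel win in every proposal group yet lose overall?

Infrastructure: the external panel 85/136 = 62.5%, Panel B 13/19 = 68.4% → Panel B
Translational research: the external panel 10/25 = 40.0%, Panel B 52/98 = 53.1% → Panel B
Applied research: the external panel 36/71 = 50.7%, Panel B 53/82 = 64.6% → Panel B
Basic research: the external panel 4/14 = 28.6%, Panel B 57/151 = 37.7% → Panel B
Overall: the external panel 135/246 = 54.9%, Panel B 175/350 = 50.0% → the external panel
Panel B wins each proposal group but the external panel wins overall — the comparison reverses. Panel B's proposals skew toward basic research, which has a lower base rate.

Yes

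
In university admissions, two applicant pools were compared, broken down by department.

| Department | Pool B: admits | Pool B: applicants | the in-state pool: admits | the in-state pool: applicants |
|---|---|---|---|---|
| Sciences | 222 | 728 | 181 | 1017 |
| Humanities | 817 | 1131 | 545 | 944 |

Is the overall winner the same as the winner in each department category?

Yes

Sciences: Pool B 222/728 = 30.5%, the in-state pool 181/1017 = 17.8% → Pool B
Humanities: Pool B 817/1131 = 72.2%, the in-state pool 545/944 = 57.7% → Pool B
Overall: Pool B 1039/1859 = 55.9%, the in-state pool 726/1961 = 37.0% → Pool B
Pool B wins overall and in every department group — no reversal.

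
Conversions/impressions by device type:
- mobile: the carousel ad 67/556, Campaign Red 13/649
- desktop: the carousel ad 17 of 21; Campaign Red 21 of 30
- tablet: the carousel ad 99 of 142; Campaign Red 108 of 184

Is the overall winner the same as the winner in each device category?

Mobile: the carousel ad 67/556 = 12.1%, Campaign Red 13/649 = 2.0% → the carousel ad
Desktop: the carousel ad 17/21 = 81.0%, Campaign Red 21/30 = 70.0% → the carousel ad
Tablet: the carousel ad 99/142 = 69.7%, Campaign Red 108/184 = 58.7% → the carousel ad
Overall: the carousel ad 183/719 = 25.5%, Campaign Red 142/863 = 16.5% → the carousel ad
The carousel ad wins overall and in every device group — no reversal.

Yes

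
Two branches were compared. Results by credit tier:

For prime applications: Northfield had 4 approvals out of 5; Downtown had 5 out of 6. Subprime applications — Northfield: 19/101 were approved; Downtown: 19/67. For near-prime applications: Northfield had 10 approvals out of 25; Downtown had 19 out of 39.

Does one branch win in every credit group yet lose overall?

Prime: Northfield 4/5 = 80.0%, Downtown 5/6 = 83.3% → Downtown
Subprime: Northfield 19/101 = 18.8%, Downtown 19/67 = 28.4% → Downtown
Near-prime: Northfield 10/25 = 40.0%, Downtown 19/39 = 48.7% → Downtown
Overall: Northfield 33/131 = 25.2%, Downtown 43/112 = 38.4% → Downtown
Downtown wins overall and in every credit group — no reversal.

No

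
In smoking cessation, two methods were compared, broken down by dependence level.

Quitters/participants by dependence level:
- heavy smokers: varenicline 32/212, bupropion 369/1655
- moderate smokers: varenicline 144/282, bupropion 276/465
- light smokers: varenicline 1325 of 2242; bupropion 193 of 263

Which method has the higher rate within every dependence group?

Heavy smokers: varenicline 32/212 = 15.1%, bupropion 369/1655 = 22.3% → bupropion
Moderate smokers: varenicline 144/282 = 51.1%, bupropion 276/465 = 59.4% → bupropion
Light smokers: varenicline 1325/2242 = 59.1%, bupropion 193/263 = 73.4% → bupropion
Bupropion has the higher rate in all 3 groups.

bupropion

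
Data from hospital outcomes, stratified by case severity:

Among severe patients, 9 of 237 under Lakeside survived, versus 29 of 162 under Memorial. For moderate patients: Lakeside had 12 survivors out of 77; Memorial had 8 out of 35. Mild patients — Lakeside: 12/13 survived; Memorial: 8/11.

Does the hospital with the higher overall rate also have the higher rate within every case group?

No

Severe: Lakeside 9/237 = 3.8%, Memorial 29/162 = 17.9% → Memorial
Moderate: Lakeside 12/77 = 15.6%, Memorial 8/35 = 22.9% → Memorial
Mild: Lakeside 12/13 = 92.3%, Memorial 8/11 = 72.7% → Lakeside
Overall: Lakeside 33/327 = 10.1%, Memorial 45/208 = 21.6% → Memorial
Neither sweeps: Lakeside wins 1 of 3 groups, Memorial wins 2. Memorial wins overall but not every group — no Simpson reversal.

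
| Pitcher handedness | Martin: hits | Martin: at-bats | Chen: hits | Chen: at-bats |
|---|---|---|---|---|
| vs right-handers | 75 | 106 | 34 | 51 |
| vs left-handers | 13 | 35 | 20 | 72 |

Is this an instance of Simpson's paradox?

No

Vs right-handers: Martin 75/106 = 70.8%, Chen 34/51 = 66.7% → Martin
Vs left-handers: Martin 13/35 = 37.1%, Chen 20/72 = 27.8% → Martin
Overall: Martin 88/141 = 62.4%, Chen 54/123 = 43.9% → Martin
Martin wins overall and in every pitcher group — no reversal.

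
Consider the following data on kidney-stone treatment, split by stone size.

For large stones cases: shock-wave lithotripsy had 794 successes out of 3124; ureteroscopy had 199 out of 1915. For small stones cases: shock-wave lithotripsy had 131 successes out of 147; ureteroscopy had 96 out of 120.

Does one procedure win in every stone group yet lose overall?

Large stones: shock-wave lithotripsy 794/3124 = 25.4%, ureteroscopy 199/1915 = 10.4% → shock-wave lithotripsy
Small stones: shock-wave lithotripsy 131/147 = 89.1%, ureteroscopy 96/120 = 80.0% → shock-wave lithotripsy
Overall: shock-wave lithotripsy 925/3271 = 28.3%, ureteroscopy 295/2035 = 14.5% → shock-wave lithotripsy
Shock-wave lithotripsy wins overall and in every stone group — no reversal.

No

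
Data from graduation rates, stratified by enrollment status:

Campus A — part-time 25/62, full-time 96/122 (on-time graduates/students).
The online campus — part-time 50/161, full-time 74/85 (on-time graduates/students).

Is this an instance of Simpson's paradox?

No

Part-time: Campus A 25/62 = 40.3%, the online campus 50/161 = 31.1% → Campus A
Full-time: Campus A 96/122 = 78.7%, the online campus 74/85 = 87.1% → the online campus
Overall: Campus A 121/184 = 65.8%, the online campus 124/246 = 50.4% → Campus A
Neither sweeps: Campus A wins 1 of 2 groups, the online campus wins 1. Campus A wins overall but not every group — no Simpson reversal.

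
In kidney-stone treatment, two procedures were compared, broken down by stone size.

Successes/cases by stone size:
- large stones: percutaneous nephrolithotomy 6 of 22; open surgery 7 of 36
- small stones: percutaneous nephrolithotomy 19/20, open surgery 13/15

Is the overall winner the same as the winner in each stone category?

Large stones: percutaneous nephrolithotomy 6/22 = 27.3%, open surgery 7/36 = 19.4% → percutaneous nephrolithotomy
Small stones: percutaneous nephrolithotomy 19/20 = 95.0%, open surgery 13/15 = 86.7% → percutaneous nephrolithotomy
Overall: percutaneous nephrolithotomy 25/42 = 59.5%, open surgery 20/51 = 39.2% → percutaneous nephrolithotomy
Percutaneous nephrolithotomy wins overall and in every stone group — no reversal.

Yes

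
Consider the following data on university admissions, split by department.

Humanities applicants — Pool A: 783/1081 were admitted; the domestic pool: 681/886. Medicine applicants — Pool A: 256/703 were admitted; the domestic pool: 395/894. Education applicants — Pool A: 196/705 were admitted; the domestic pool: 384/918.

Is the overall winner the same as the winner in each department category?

Yes

Humanities: Pool A 783/1081 = 72.4%, the domestic pool 681/886 = 76.9% → the domestic pool
Medicine: Pool A 256/703 = 36.4%, the domestic pool 395/894 = 44.2% → the domestic pool
Education: Pool A 196/705 = 27.8%, the domestic pool 384/918 = 41.8% → the domestic pool
Overall: Pool A 1235/2489 = 49.6%, the domestic pool 1460/2698 = 54.1% → the domestic pool
The domestic pool wins overall and in every department group — no reversal.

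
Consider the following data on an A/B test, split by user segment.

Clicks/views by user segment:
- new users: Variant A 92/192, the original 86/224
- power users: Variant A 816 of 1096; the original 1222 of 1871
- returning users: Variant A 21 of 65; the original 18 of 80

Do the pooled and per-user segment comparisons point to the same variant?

Yes

New users: Variant A 92/192 = 47.9%, the original 86/224 = 38.4% → Variant A
Power users: Variant A 816/1096 = 74.5%, the original 1222/1871 = 65.3% → Variant A
Returning users: Variant A 21/65 = 32.3%, the original 18/80 = 22.5% → Variant A
Overall: Variant A 929/1353 = 68.7%, the original 1326/2175 = 61.0% → Variant A
Variant A wins overall and in every user group — no reversal.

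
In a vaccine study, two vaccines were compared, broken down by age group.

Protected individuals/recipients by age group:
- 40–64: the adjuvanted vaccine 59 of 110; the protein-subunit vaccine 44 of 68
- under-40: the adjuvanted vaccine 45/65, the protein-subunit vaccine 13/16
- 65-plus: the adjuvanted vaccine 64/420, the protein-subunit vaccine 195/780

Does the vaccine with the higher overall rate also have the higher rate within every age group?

Yes

40–64: the adjuvanted vaccine 59/110 = 53.6%, the protein-subunit vaccine 44/68 = 64.7% → the protein-subunit vaccine
Under-40: the adjuvanted vaccine 45/65 = 69.2%, the protein-subunit vaccine 13/16 = 81.2% → the protein-subunit vaccine
65-plus: the adjuvanted vaccine 64/420 = 15.2%, the protein-subunit vaccine 195/780 = 25.0% → the protein-subunit vaccine
Overall: the adjuvanted vaccine 168/595 = 28.2%, the protein-subunit vaccine 252/864 = 29.2% → the protein-subunit vaccine
The protein-subunit vaccine wins overall and in every age group — no reversal.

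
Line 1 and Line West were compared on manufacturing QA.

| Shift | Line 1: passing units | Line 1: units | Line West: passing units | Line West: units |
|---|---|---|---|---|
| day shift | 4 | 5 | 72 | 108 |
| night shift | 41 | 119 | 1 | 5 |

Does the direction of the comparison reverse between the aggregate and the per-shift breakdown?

Day shift: Line 1 4/5 = 80.0%, Line West 72/108 = 66.7% → Line 1
Night shift: Line 1 41/119 = 34.5%, Line West 1/5 = 20.0% → Line 1
Overall: Line 1 45/124 = 36.3%, Line West 73/113 = 64.6% → Line West
Line 1 wins each shift group but Line West wins overall — the comparison reverses. Line 1's units skew toward night shift, which has a lower base rate.

Yes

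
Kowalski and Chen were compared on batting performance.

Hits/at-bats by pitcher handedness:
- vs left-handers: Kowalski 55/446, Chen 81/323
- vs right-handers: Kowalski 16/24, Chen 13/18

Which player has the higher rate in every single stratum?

Vs left-handers: Kowalski 55/446 = 12.3%, Chen 81/323 = 25.1% → Chen
Vs right-handers: Kowalski 16/24 = 66.7%, Chen 13/18 = 72.2% → Chen
Chen has the higher rate in both groups.

Chen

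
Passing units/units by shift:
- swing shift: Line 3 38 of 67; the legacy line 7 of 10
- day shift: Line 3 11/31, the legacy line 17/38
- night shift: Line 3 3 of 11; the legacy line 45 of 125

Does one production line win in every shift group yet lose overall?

Swing shift: Line 3 38/67 = 56.7%, the legacy line 7/10 = 70.0% → the legacy line
Day shift: Line 3 11/31 = 35.5%, the legacy line 17/38 = 44.7% → the legacy line
Night shift: Line 3 3/11 = 27.3%, the legacy line 45/125 = 36.0% → the legacy line
Overall: Line 3 52/109 = 47.7%, the legacy line 69/173 = 39.9% → Line 3
The legacy line wins each shift group but Line 3 wins overall — the comparison reverses. The legacy line's units skew toward night shift, which has a lower base rate.

Yes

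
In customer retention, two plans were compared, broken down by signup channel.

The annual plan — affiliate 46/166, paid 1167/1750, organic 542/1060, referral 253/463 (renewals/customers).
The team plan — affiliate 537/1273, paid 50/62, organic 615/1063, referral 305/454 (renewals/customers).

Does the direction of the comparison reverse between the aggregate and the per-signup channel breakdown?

Affiliate: the annual plan 46/166 = 27.7%, the team plan 537/1273 = 42.2% → the team plan
Paid: the annual plan 1167/1750 = 66.7%, the team plan 50/62 = 80.6% → the team plan
Organic: the annual plan 542/1060 = 51.1%, the team plan 615/1063 = 57.9% → the team plan
Referral: the annual plan 253/463 = 54.6%, the team plan 305/454 = 67.2% → the team plan
Overall: the annual plan 2008/3439 = 58.4%, the team plan 1507/2852 = 52.8% → the annual plan
The team plan wins each signup group but the annual plan wins overall — the comparison reverses. The team plan's customers skew toward affiliate, which has a lower base rate.

Yes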